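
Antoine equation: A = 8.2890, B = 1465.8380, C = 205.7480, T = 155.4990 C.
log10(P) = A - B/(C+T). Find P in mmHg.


C+T = 361.2470
B/(C+T) = 4.0577
log10(P) = 8.2890 - 4.0577 = 4.2313
P = 10^4.2313 = 17032.6906 mmHg

17032.6906 mmHg


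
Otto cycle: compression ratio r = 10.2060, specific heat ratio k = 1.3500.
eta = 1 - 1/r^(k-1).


r^(k-1) = 2.2548
eta = 1 - 1/2.2548 = 0.5565 = 55.6493%

55.6493%


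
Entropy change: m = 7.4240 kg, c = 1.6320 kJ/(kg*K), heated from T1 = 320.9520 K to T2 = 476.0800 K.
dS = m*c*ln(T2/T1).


T2/T1 = 1.4833
ln(T2/T1) = 0.3943
dS = 7.4240 * 1.6320 * 0.3943 = 4.7773 kJ/K

4.7773 kJ/K


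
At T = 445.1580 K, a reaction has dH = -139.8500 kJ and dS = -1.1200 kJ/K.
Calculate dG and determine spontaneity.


T*dS = 445.1580 * -1.1200 = -498.5770 kJ
dG = -139.8500 + 498.5770 = 358.7270 kJ (non-spontaneous)

dG = 358.7270 kJ, non-spontaneous


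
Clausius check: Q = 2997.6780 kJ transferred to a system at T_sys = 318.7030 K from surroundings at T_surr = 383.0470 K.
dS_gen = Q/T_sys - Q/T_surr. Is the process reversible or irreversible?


dS_sys = 2997.6780/318.7030 = 9.4059 kJ/K
dS_surr = -2997.6780/383.0470 = -7.8259 kJ/K
dS_gen = 9.4059 - 7.8259 = 1.5800 kJ/K (irreversible)

dS_gen = 1.5800 kJ/K, irreversible


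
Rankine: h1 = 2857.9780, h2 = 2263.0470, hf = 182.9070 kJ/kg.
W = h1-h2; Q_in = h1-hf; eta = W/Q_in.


W = 594.9310 kJ/kg
Q_in = 2675.0710 kJ/kg
eta = 0.2224 = 22.2398%

eta = 22.2398%


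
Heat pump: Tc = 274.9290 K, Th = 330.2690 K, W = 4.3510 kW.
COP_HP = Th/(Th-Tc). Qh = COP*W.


COP = 330.2690 / 55.3400 = 5.9680
Qh = 5.9680 * 4.3510 = 25.9668 kW

COP = 5.9680, Qh = 25.9668 kW


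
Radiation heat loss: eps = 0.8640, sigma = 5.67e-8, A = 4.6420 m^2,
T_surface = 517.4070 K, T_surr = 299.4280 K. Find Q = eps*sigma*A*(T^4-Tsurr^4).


T^4 = 7.1669e+10
Tsurr^4 = 8.0384e+09
Q = 0.8640 * 5.67e-8 * 4.6420 * 6.3630e+10 = 14469.9002 W

14469.9002 W


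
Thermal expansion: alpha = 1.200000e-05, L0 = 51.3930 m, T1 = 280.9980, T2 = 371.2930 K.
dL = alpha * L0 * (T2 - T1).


dT = 90.2950 K
dL = 1.200000e-05 * 51.3930 * 90.2950 = 0.055686 m
L_final = 51.448686 m

dL = 0.055686 m


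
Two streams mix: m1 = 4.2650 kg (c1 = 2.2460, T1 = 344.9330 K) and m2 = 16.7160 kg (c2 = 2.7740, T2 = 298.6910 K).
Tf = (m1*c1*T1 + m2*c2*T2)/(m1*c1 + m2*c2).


num = 17154.5354
den = 55.9494
Tf = 306.6082 K

306.6082 K


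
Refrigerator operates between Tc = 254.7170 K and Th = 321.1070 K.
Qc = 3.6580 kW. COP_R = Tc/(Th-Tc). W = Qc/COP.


COP = 254.7170 / 66.3900 = 3.8367
W = 3.6580 / 3.8367 = 0.9534 kW

COP = 3.8367, W = 0.9534 kW


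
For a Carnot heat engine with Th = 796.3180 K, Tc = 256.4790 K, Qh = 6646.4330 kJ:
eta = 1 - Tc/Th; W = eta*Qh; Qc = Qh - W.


eta = 1 - 256.4790/796.3180 = 0.6779
W = 0.6779 * 6646.4330 = 4505.7424 kJ
Qc = 6646.4330 - 4505.7424 = 2140.6906 kJ

eta = 67.7919%, W = 4505.7424 kJ, Qc = 2140.6906 kJ


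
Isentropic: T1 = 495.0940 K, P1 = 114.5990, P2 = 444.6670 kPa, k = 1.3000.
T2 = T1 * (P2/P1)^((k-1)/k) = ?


(k-1)/k = 0.2308
(P2/P1)^exp = 1.3674
T2 = 495.0940 * 1.3674 = 676.9819 K

676.9819 K


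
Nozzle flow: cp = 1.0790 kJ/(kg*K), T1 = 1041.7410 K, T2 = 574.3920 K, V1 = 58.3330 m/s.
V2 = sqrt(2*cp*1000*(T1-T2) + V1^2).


dT = 467.3490 K
2*cp*1000*dT = 1008539.1420
V1^2 = 3402.7389
V2 = sqrt(1011941.8809) = 1005.9532 m/s

1005.9532 m/s


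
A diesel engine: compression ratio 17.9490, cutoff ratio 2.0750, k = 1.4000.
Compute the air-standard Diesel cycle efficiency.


r^(k-1) = 3.1741
rc^k = 2.7786
eta = 0.6277 = 62.7673%

62.7673%


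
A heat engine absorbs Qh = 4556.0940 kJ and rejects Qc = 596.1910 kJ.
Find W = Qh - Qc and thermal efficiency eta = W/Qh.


W = 4556.0940 - 596.1910 = 3959.9030 kJ
eta = 3959.9030 / 4556.0940 = 0.8691 = 86.9144%

W = 3959.9030 kJ, eta = 86.9144%


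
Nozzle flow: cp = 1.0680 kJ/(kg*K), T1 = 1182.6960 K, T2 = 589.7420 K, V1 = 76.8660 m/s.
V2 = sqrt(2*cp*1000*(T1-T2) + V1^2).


dT = 592.9540 K
2*cp*1000*dT = 1266549.7440
V1^2 = 5908.3820
V2 = sqrt(1272458.1260) = 1128.0329 m/s

1128.0329 m/s


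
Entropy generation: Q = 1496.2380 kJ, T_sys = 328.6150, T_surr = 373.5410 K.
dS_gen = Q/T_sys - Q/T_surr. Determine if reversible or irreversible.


dS_sys = 1496.2380/328.6150 = 4.5532 kJ/K
dS_surr = -1496.2380/373.5410 = -4.0056 kJ/K
dS_gen = 4.5532 - 4.0056 = 0.5476 kJ/K (irreversible)

dS_gen = 0.5476 kJ/K, irreversible


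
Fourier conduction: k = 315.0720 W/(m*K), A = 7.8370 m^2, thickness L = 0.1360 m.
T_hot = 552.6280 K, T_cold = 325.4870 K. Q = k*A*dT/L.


dT = 227.1410 K
Q = 315.0720 * 7.8370 * 227.1410 / 0.1360 = 4123977.4474 W

4123977.4474 W


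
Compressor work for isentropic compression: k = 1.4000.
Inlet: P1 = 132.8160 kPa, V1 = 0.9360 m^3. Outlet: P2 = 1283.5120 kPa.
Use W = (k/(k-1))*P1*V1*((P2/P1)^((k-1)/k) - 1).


(k-1)/k = 0.2857
(P2/P1)^exp = 1.9119
W = 3.5000 * 132.8160 * 0.9360 * (1.9119 - 1) = 396.7842 kJ

396.7842 kJ


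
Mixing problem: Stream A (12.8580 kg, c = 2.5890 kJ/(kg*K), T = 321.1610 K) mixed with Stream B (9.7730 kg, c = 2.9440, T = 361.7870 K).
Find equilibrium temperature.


num = 21100.4762
den = 62.0611
Tf = 339.9953 K

339.9953 K


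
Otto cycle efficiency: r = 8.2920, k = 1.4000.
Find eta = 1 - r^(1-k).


r^(k-1) = 2.3306
eta = 1 - 1/2.3306 = 0.5709 = 57.0922%

57.0922%


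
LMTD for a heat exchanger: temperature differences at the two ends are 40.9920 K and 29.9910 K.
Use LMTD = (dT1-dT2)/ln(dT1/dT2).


dT1/dT2 = 1.3668
ln(dT1/dT2) = 0.3125
LMTD = 11.0010 / 0.3125 = 35.2055 K

35.2055 K


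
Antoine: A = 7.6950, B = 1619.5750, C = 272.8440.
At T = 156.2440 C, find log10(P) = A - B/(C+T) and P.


C+T = 429.0880
B/(C+T) = 3.7745
log10(P) = 7.6950 - 3.7745 = 3.9205
P = 10^3.9205 = 8328.0083 mmHg

8328.0083 mmHg


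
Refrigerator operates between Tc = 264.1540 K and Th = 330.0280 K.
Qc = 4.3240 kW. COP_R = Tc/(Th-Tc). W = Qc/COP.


COP = 264.1540 / 65.8740 = 4.0100
W = 4.3240 / 4.0100 = 1.0783 kW

COP = 4.0100, W = 1.0783 kW


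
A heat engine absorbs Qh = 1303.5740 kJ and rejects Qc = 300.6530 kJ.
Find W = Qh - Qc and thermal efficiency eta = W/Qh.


W = 1303.5740 - 300.6530 = 1002.9210 kJ
eta = 1002.9210 / 1303.5740 = 0.7694 = 76.9363%

W = 1002.9210 kJ, eta = 76.9363%


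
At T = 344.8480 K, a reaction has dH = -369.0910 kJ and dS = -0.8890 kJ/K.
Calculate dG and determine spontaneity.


T*dS = 344.8480 * -0.8890 = -306.5699 kJ
dG = -369.0910 + 306.5699 = -62.5211 kJ (spontaneous)

dG = -62.5211 kJ, spontaneous


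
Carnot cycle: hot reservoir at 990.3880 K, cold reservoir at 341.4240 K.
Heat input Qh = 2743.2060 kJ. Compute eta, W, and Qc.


eta = 1 - 341.4240/990.3880 = 0.6553
W = 0.6553 * 2743.2060 = 1797.5197 kJ
Qc = 2743.2060 - 1797.5197 = 945.6863 kJ

eta = 65.5262%, W = 1797.5197 kJ, Qc = 945.6863 kJ


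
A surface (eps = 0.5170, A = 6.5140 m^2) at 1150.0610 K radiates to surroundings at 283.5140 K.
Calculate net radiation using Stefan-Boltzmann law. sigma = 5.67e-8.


T^4 = 1.7494e+12
Tsurr^4 = 6.4610e+09
Q = 0.5170 * 5.67e-8 * 6.5140 * 1.7429e+12 = 332811.1840 W

332811.1840 W


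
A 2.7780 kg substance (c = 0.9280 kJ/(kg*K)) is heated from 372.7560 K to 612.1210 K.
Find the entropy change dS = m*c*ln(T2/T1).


T2/T1 = 1.6421
ln(T2/T1) = 0.4960
dS = 2.7780 * 0.9280 * 0.4960 = 1.2787 kJ/K

1.2787 kJ/K


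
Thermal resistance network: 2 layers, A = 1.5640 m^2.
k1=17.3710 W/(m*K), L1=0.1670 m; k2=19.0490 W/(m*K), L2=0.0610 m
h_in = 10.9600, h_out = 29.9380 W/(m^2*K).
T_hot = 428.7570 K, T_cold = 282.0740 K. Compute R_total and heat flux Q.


R_conv_in = 1/(10.9600*1.5640) = 0.0583
R_1 = 0.1670/(17.3710*1.5640) = 0.0061
R_2 = 0.0610/(19.0490*1.5640) = 0.0020
R_conv_out = 1/(29.9380*1.5640) = 0.0214
R_total = 0.0879 K/W
Q = 146.6830 / 0.0879 = 1668.9473 W

R_total = 0.0879 K/W, Q = 1668.9473 W


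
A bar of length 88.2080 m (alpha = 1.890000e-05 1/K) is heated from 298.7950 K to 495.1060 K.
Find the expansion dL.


dT = 196.3110 K
dL = 1.890000e-05 * 88.2080 * 196.3110 = 0.327276 m
L_final = 88.535276 m

dL = 0.327276 m


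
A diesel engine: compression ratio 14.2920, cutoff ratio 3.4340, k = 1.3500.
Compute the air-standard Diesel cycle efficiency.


r^(k-1) = 2.5368
rc^k = 5.2885
eta = 0.4855 = 48.5523%

48.5523%


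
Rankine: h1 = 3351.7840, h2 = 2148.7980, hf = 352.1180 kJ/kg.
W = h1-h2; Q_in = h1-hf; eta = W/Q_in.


W = 1202.9860 kJ/kg
Q_in = 2999.6660 kJ/kg
eta = 0.4010 = 40.1040%

eta = 40.1040%


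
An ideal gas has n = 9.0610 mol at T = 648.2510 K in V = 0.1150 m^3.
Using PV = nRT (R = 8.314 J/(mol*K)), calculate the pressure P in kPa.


P = nRT/V = 9.0610 * 8.314 * 648.2510 / 0.1150
= 48834.7924 / 0.1150 = 424650.3688 Pa = 424.6504 kPa

424.6504 kPa


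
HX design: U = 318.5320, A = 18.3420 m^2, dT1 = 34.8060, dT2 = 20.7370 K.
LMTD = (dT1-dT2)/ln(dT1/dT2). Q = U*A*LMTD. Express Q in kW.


LMTD = 27.1670 K
Q = 318.5320 * 18.3420 * 27.1670 = 158723.7924 W = 158.7238 kW

158.7238 kW


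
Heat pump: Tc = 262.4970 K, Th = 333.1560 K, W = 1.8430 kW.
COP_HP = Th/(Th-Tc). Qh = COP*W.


COP = 333.1560 / 70.6590 = 4.7150
Qh = 4.7150 * 1.8430 = 8.6897 kW

COP = 4.7150, Qh = 8.6897 kW


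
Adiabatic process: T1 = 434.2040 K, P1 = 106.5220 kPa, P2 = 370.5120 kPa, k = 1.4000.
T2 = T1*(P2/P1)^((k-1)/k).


(k-1)/k = 0.2857
(P2/P1)^exp = 1.4278
T2 = 434.2040 * 1.4278 = 619.9675 K

619.9675 K


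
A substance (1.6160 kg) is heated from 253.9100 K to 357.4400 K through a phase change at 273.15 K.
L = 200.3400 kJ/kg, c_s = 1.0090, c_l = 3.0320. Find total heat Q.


Q1 (sensible, solid) = 1.6160 * 1.0090 * 19.2400 = 31.3717 kJ
Q2 (latent) = 1.6160 * 200.3400 = 323.7494 kJ
Q3 (sensible, liquid) = 1.6160 * 3.0320 * 84.2900 = 412.9967 kJ
Q_total = 768.1178 kJ

768.1178 kJ


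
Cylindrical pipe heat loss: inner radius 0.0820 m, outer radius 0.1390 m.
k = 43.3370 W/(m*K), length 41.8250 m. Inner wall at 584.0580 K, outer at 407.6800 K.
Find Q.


dT = 176.3780 K
ln(ro/ri) = 0.5278
Q = 2*pi*43.3370*41.8250*176.3780 / 0.5278 = 3806159.4467 W

3806159.4467 W


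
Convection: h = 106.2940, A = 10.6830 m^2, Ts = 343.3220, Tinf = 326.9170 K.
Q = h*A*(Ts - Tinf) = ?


dT = 16.4050 K
Q = 106.2940 * 10.6830 * 16.4050 = 18628.5140 W

18628.5140 W


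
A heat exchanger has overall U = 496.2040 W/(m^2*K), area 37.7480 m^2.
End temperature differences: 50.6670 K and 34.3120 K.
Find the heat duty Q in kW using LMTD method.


LMTD = 41.9596 K
Q = 496.2040 * 37.7480 * 41.9596 = 785933.0986 W = 785.9331 kW

785.9331 kW


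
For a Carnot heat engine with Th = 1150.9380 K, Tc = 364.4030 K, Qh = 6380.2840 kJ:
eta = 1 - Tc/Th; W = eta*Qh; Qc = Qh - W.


eta = 1 - 364.4030/1150.9380 = 0.6834
W = 0.6834 * 6380.2840 = 4360.1972 kJ
Qc = 6380.2840 - 4360.1972 = 2020.0868 kJ

eta = 68.3386%, W = 4360.1972 kJ, Qc = 2020.0868 kJ


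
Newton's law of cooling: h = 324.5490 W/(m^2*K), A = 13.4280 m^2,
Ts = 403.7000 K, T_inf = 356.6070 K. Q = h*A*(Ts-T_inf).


dT = 47.0930 K
Q = 324.5490 * 13.4280 * 47.0930 = 205233.3648 W

205233.3648 W


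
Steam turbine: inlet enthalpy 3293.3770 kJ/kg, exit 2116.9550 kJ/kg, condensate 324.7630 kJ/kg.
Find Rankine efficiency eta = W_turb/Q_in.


W = 1176.4220 kJ/kg
Q_in = 2968.6140 kJ/kg
eta = 0.3963 = 39.6287%

eta = 39.6287%


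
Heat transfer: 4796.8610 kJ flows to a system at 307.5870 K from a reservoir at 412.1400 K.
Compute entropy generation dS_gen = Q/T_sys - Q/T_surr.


dS_sys = 4796.8610/307.5870 = 15.5951 kJ/K
dS_surr = -4796.8610/412.1400 = -11.6389 kJ/K
dS_gen = 15.5951 - 11.6389 = 3.9562 kJ/K (irreversible)

dS_gen = 3.9562 kJ/K, irreversible


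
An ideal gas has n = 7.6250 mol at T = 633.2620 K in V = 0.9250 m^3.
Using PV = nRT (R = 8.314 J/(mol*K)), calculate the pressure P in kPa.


P = nRT/V = 7.6250 * 8.314 * 633.2620 / 0.9250
= 40145.1695 / 0.9250 = 43400.1833 Pa = 43.4002 kPa

43.4002 kPa


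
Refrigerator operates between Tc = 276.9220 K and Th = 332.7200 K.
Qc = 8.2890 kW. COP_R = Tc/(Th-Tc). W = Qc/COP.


COP = 276.9220 / 55.7980 = 4.9629
W = 8.2890 / 4.9629 = 1.6702 kW

COP = 4.9629, W = 1.6702 kW


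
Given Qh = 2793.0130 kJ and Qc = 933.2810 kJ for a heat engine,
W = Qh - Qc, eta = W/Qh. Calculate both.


W = 2793.0130 - 933.2810 = 1859.7320 kJ
eta = 1859.7320 / 2793.0130 = 0.6659 = 66.5852%

W = 1859.7320 kJ, eta = 66.5852%


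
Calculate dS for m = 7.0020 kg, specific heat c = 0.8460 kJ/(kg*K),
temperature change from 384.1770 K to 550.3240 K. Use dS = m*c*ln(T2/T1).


T2/T1 = 1.4325
ln(T2/T1) = 0.3594
dS = 7.0020 * 0.8460 * 0.3594 = 2.1290 kJ/K

2.1290 kJ/K


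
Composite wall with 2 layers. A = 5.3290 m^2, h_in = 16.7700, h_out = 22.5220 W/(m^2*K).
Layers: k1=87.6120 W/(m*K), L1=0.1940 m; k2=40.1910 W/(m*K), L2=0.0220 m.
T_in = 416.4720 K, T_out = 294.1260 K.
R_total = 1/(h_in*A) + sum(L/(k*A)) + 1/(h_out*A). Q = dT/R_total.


R_conv_in = 1/(16.7700*5.3290) = 0.0112
R_1 = 0.1940/(87.6120*5.3290) = 0.0004
R_2 = 0.0220/(40.1910*5.3290) = 0.0001
R_conv_out = 1/(22.5220*5.3290) = 0.0083
R_total = 0.0200 K/W
Q = 122.3460 / 0.0200 = 6105.0980 W

R_total = 0.0200 K/W, Q = 6105.0980 W


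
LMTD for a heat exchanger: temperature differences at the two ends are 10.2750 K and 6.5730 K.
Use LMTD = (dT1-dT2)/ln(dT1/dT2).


dT1/dT2 = 1.5632
ln(dT1/dT2) = 0.4467
LMTD = 3.7020 / 0.4467 = 8.2866 K

8.2866 K


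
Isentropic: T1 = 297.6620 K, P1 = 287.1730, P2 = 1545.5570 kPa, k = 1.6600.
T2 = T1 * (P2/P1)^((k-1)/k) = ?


(k-1)/k = 0.3976
(P2/P1)^exp = 1.9526
T2 = 297.6620 * 1.9526 = 581.2175 K

581.2175 K


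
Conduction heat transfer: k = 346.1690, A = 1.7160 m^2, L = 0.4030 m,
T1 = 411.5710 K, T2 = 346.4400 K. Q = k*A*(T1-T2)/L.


dT = 65.1310 K
Q = 346.1690 * 1.7160 * 65.1310 / 0.4030 = 96003.7411 W

96003.7411 W


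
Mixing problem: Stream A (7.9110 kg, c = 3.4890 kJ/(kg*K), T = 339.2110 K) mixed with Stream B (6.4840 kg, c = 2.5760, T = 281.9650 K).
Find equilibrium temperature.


num = 14072.3258
den = 44.3043
Tf = 317.6292 K

317.6292 K


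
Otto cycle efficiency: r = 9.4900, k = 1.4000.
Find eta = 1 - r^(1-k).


r^(k-1) = 2.4598
eta = 1 - 1/2.4598 = 0.5935 = 59.3469%

59.3469%


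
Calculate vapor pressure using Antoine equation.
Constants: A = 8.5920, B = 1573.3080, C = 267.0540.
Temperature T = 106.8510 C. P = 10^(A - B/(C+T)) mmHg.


C+T = 373.9050
B/(C+T) = 4.2078
log10(P) = 8.5920 - 4.2078 = 4.3842
P = 10^4.3842 = 24222.8532 mmHg

24222.8532 mmHg


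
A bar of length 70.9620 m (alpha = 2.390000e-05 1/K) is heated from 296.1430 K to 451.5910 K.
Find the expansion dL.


dT = 155.4480 K
dL = 2.390000e-05 * 70.9620 * 155.4480 = 0.263639 m
L_final = 71.225639 m

dL = 0.263639 m


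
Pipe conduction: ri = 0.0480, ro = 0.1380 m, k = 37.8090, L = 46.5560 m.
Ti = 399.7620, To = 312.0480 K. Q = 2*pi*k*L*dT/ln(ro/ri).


dT = 87.7140 K
ln(ro/ri) = 1.0561
Q = 2*pi*37.8090*46.5560*87.7140 / 1.0561 = 918616.1041 W

918616.1041 W


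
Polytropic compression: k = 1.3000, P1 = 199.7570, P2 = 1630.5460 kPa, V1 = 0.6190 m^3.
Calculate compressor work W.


(k-1)/k = 0.2308
(P2/P1)^exp = 1.6234
W = 4.3333 * 199.7570 * 0.6190 * (1.6234 - 1) = 334.0210 kJ

334.0210 kJ


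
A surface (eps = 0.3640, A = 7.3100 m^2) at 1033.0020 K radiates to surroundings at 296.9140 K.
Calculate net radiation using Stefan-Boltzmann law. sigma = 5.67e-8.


T^4 = 1.1387e+12
Tsurr^4 = 7.7718e+09
Q = 0.3640 * 5.67e-8 * 7.3100 * 1.1309e+12 = 170620.8661 W

170620.8661 W


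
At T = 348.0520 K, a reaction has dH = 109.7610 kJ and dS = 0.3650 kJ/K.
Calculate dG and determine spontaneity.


T*dS = 348.0520 * 0.3650 = 127.0390 kJ
dG = 109.7610 - 127.0390 = -17.2780 kJ (spontaneous)

dG = -17.2780 kJ, spontaneous


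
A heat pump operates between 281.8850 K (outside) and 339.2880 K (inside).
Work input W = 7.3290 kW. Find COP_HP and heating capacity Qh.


COP = 339.2880 / 57.4030 = 5.9106
Qh = 5.9106 * 7.3290 = 43.3190 kW

COP = 5.9106, Qh = 43.3190 kW


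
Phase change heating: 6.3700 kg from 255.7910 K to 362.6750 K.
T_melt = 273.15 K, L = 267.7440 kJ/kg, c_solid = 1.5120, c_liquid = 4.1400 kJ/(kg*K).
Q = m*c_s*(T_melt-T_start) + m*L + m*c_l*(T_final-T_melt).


Q1 (sensible, solid) = 6.3700 * 1.5120 * 17.3590 = 167.1922 kJ
Q2 (latent) = 6.3700 * 267.7440 = 1705.5293 kJ
Q3 (sensible, liquid) = 6.3700 * 4.1400 * 89.5250 = 2360.9354 kJ
Q_total = 4233.6568 kJ

4233.6568 kJ


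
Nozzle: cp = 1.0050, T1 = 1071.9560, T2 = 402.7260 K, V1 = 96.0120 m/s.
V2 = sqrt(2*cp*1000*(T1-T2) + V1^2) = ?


dT = 669.2300 K
2*cp*1000*dT = 1345152.3000
V1^2 = 9218.3041
V2 = sqrt(1354370.6041) = 1163.7743 m/s

1163.7743 m/s


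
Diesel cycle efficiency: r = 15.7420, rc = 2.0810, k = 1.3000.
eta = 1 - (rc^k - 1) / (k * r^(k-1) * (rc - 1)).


r^(k-1) = 2.2862
rc^k = 2.5927
eta = 0.5043 = 50.4265%

50.4265%


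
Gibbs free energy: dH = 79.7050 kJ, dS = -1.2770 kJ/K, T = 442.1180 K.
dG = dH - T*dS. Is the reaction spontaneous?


T*dS = 442.1180 * -1.2770 = -564.5847 kJ
dG = 79.7050 + 564.5847 = 644.2897 kJ (non-spontaneous)

dG = 644.2897 kJ, non-spontaneous


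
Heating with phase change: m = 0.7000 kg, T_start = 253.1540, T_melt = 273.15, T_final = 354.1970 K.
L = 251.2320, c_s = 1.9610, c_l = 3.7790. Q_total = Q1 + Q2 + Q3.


Q1 (sensible, solid) = 0.7000 * 1.9610 * 19.9960 = 27.4485 kJ
Q2 (latent) = 0.7000 * 251.2320 = 175.8624 kJ
Q3 (sensible, liquid) = 0.7000 * 3.7790 * 81.0470 = 214.3936 kJ
Q_total = 417.7045 kJ

417.7045 kJ


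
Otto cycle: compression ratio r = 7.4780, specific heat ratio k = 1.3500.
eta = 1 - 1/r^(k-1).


r^(k-1) = 2.0222
eta = 1 - 1/2.0222 = 0.5055 = 50.5490%

50.5490%


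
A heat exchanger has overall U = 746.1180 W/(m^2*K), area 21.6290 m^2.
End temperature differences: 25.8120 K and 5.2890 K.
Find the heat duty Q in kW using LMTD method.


LMTD = 12.9465 K
Q = 746.1180 * 21.6290 * 12.9465 = 208928.6103 W = 208.9286 kW

208.9286 kW


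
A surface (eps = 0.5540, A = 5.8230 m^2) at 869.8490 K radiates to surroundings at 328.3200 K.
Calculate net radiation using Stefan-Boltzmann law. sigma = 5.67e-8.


T^4 = 5.7250e+11
Tsurr^4 = 1.1620e+10
Q = 0.5540 * 5.67e-8 * 5.8230 * 5.6088e+11 = 102591.1500 W

102591.1500 W


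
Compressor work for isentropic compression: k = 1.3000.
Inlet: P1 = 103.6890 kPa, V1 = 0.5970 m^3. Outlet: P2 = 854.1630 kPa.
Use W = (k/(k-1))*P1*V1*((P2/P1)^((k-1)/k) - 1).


(k-1)/k = 0.2308
(P2/P1)^exp = 1.6268
W = 4.3333 * 103.6890 * 0.5970 * (1.6268 - 1) = 168.1412 kJ

168.1412 kJ


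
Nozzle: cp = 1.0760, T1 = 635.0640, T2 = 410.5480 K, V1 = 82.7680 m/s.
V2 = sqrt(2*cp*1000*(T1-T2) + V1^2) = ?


dT = 224.5160 K
2*cp*1000*dT = 483158.4320
V1^2 = 6850.5418
V2 = sqrt(490008.9738) = 700.0064 m/s

700.0064 m/s


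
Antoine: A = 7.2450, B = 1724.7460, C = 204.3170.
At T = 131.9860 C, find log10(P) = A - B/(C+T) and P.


C+T = 336.3030
B/(C+T) = 5.1285
log10(P) = 7.2450 - 5.1285 = 2.1165
P = 10^2.1165 = 130.7532 mmHg

130.7532 mmHg


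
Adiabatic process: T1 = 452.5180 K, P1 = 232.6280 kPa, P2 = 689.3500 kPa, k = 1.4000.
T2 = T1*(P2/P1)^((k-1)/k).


(k-1)/k = 0.2857
(P2/P1)^exp = 1.3639
T2 = 452.5180 * 1.3639 = 617.2051 K

617.2051 K


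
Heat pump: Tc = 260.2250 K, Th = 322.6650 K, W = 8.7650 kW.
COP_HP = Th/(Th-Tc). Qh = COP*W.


COP = 322.6650 / 62.4400 = 5.1676
Qh = 5.1676 * 8.7650 = 45.2940 kW

COP = 5.1676, Qh = 45.2940 kW


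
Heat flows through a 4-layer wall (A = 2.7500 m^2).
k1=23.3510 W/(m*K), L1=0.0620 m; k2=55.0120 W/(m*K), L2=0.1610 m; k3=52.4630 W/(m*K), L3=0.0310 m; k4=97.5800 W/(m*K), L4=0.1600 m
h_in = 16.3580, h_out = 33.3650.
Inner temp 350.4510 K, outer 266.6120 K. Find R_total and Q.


R_conv_in = 1/(16.3580*2.7500) = 0.0222
R_1 = 0.0620/(23.3510*2.7500) = 0.0010
R_2 = 0.1610/(55.0120*2.7500) = 0.0011
R_3 = 0.0310/(52.4630*2.7500) = 0.0002
R_4 = 0.1600/(97.5800*2.7500) = 0.0006
R_conv_out = 1/(33.3650*2.7500) = 0.0109
R_total = 0.0360 K/W
Q = 83.8390 / 0.0360 = 2330.8380 W

R_total = 0.0360 K/W, Q = 2330.8380 W


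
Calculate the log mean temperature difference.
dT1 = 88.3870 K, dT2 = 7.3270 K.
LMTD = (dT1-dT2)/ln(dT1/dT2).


dT1/dT2 = 12.0632
ln(dT1/dT2) = 2.4902
LMTD = 81.0600 / 2.4902 = 32.5521 K

32.5521 K


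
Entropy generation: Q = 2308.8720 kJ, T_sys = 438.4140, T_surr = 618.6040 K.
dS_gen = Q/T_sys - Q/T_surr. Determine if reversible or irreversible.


dS_sys = 2308.8720/438.4140 = 5.2664 kJ/K
dS_surr = -2308.8720/618.6040 = -3.7324 kJ/K
dS_gen = 5.2664 - 3.7324 = 1.5340 kJ/K (irreversible)

dS_gen = 1.5340 kJ/K, irreversible


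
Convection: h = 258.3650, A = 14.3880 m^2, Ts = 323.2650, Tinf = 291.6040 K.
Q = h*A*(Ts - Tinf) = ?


dT = 31.6610 K
Q = 258.3650 * 14.3880 * 31.6610 = 117695.1963 W

117695.1963 W


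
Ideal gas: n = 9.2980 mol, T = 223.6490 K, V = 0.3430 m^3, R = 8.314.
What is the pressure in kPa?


P = nRT/V = 9.2980 * 8.314 * 223.6490 / 0.3430
= 17288.8666 / 0.3430 = 50404.8588 Pa = 50.4049 kPa

50.4049 kPa


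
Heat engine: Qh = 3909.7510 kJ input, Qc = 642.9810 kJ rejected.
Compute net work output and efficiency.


W = 3909.7510 - 642.9810 = 3266.7700 kJ
eta = 3266.7700 / 3909.7510 = 0.8355 = 83.5544%

W = 3266.7700 kJ, eta = 83.5544%


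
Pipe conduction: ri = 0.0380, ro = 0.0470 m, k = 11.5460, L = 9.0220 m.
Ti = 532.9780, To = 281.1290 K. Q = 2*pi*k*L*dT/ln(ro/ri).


dT = 251.8490 K
ln(ro/ri) = 0.2126
Q = 2*pi*11.5460*9.0220*251.8490 / 0.2126 = 775478.9033 W

775478.9033 W


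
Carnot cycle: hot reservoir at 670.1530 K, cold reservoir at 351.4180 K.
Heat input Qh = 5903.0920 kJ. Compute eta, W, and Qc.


eta = 1 - 351.4180/670.1530 = 0.4756
W = 0.4756 * 5903.0920 = 2807.6007 kJ
Qc = 5903.0920 - 2807.6007 = 3095.4913 kJ

eta = 47.5615%, W = 2807.6007 kJ, Qc = 3095.4913 kJ


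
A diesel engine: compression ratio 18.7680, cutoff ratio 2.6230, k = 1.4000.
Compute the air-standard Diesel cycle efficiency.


r^(k-1) = 3.2312
rc^k = 3.8576
eta = 0.6108 = 61.0786%

61.0786%


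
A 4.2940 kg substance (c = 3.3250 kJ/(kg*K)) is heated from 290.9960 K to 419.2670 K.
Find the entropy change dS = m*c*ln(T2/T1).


T2/T1 = 1.4408
ln(T2/T1) = 0.3652
dS = 4.2940 * 3.3250 * 0.3652 = 5.2141 kJ/K

5.2141 kJ/K


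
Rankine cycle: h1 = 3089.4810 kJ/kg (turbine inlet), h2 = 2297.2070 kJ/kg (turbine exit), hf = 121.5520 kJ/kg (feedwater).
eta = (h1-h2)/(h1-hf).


W = 792.2740 kJ/kg
Q_in = 2967.9290 kJ/kg
eta = 0.2669 = 26.6945%

eta = 26.6945%


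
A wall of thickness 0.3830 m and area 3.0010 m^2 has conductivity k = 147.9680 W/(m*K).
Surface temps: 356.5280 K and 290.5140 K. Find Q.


dT = 66.0140 K
Q = 147.9680 * 3.0010 * 66.0140 / 0.3830 = 76536.9363 W

76536.9363 W


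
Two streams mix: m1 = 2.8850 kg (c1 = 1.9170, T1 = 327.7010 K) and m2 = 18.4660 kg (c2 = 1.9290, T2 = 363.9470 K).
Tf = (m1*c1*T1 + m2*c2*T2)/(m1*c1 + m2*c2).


num = 14776.4899
den = 41.1515
Tf = 359.0757 K

359.0757 K


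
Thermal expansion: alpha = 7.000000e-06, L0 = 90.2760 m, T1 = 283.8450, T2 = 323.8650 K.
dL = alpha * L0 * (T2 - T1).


dT = 40.0200 K
dL = 7.000000e-06 * 90.2760 * 40.0200 = 0.025290 m
L_final = 90.301290 m

dL = 0.025290 m


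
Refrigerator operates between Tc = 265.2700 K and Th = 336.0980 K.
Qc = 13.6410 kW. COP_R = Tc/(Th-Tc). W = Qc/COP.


COP = 265.2700 / 70.8280 = 3.7453
W = 13.6410 / 3.7453 = 3.6422 kW

COP = 3.7453, W = 3.6422 kW


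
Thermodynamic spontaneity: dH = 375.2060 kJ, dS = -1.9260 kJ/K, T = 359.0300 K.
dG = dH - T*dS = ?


T*dS = 359.0300 * -1.9260 = -691.4918 kJ
dG = 375.2060 + 691.4918 = 1066.6978 kJ (non-spontaneous)

dG = 1066.6978 kJ, non-spontaneous


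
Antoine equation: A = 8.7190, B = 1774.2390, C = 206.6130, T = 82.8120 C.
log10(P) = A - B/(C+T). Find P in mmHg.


C+T = 289.4250
B/(C+T) = 6.1302
log10(P) = 8.7190 - 6.1302 = 2.5888
P = 10^2.5888 = 387.9536 mmHg

387.9536 mmHg


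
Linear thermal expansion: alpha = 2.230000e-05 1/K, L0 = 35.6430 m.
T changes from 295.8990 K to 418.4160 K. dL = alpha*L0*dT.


dT = 122.5170 K
dL = 2.230000e-05 * 35.6430 * 122.5170 = 0.097381 m
L_final = 35.740381 m

dL = 0.097381 m


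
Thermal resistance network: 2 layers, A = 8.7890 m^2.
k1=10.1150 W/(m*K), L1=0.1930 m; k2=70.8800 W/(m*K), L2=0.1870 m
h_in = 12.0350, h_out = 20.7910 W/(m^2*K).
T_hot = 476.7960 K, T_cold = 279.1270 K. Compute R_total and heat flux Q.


R_conv_in = 1/(12.0350*8.7890) = 0.0095
R_1 = 0.1930/(10.1150*8.7890) = 0.0022
R_2 = 0.1870/(70.8800*8.7890) = 0.0003
R_conv_out = 1/(20.7910*8.7890) = 0.0055
R_total = 0.0174 K/W
Q = 197.6690 / 0.0174 = 11361.8509 W

R_total = 0.0174 K/W, Q = 11361.8509 W


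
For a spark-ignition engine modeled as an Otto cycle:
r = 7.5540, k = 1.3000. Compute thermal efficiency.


r^(k-1) = 1.8342
eta = 1 - 1/1.8342 = 0.4548 = 45.4811%

45.4811%


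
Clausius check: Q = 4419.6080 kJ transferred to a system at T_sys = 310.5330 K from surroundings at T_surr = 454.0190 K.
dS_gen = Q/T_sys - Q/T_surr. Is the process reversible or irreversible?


dS_sys = 4419.6080/310.5330 = 14.2323 kJ/K
dS_surr = -4419.6080/454.0190 = -9.7344 kJ/K
dS_gen = 14.2323 - 9.7344 = 4.4979 kJ/K (irreversible)

dS_gen = 4.4979 kJ/K, irreversible


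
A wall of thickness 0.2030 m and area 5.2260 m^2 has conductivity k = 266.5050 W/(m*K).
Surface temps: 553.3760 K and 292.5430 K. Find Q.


dT = 260.8330 K
Q = 266.5050 * 5.2260 * 260.8330 / 0.2030 = 1789539.4031 W

1789539.4031 W


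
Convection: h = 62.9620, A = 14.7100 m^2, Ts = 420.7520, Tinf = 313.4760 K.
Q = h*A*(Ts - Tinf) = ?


dT = 107.2760 K
Q = 62.9620 * 14.7100 * 107.2760 = 99355.9223 W

99355.9223 W


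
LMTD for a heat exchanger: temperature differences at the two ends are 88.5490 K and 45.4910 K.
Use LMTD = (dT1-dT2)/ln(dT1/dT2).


dT1/dT2 = 1.9465
ln(dT1/dT2) = 0.6660
LMTD = 43.0580 / 0.6660 = 64.6476 K

64.6476 K


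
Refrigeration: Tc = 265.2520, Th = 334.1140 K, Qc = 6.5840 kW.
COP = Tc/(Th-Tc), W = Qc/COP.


COP = 265.2520 / 68.8620 = 3.8519
W = 6.5840 / 3.8519 = 1.7093 kW

COP = 3.8519, W = 1.7093 kW


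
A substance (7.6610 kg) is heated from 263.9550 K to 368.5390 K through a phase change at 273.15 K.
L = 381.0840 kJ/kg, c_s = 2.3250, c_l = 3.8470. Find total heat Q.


Q1 (sensible, solid) = 7.6610 * 2.3250 * 9.1950 = 163.7797 kJ
Q2 (latent) = 7.6610 * 381.0840 = 2919.4845 kJ
Q3 (sensible, liquid) = 7.6610 * 3.8470 * 95.3890 = 2811.2919 kJ
Q_total = 5894.5562 kJ

5894.5562 kJ


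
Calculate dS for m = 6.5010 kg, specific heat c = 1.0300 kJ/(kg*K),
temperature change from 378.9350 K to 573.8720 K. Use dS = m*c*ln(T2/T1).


T2/T1 = 1.5144
ln(T2/T1) = 0.4150
dS = 6.5010 * 1.0300 * 0.4150 = 2.7791 kJ/K

2.7791 kJ/K


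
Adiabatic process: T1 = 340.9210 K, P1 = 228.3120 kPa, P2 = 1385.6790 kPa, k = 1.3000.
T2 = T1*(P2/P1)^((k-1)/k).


(k-1)/k = 0.2308
(P2/P1)^exp = 1.5161
T2 = 340.9210 * 1.5161 = 516.8648 K

516.8648 K


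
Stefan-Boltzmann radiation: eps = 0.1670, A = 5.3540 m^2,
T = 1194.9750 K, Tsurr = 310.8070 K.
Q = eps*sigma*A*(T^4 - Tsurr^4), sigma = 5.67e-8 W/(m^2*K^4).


T^4 = 2.0391e+12
Tsurr^4 = 9.3318e+09
Q = 0.1670 * 5.67e-8 * 5.3540 * 2.0298e+12 = 102901.3542 W

102901.3542 W


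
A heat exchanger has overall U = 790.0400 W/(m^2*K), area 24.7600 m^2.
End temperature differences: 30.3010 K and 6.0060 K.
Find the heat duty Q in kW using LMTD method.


LMTD = 15.0115 K
Q = 790.0400 * 24.7600 * 15.0115 = 293646.5609 W = 293.6466 kW

293.6466 kW


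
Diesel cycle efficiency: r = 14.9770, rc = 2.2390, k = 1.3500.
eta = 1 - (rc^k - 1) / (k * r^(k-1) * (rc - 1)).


r^(k-1) = 2.5787
rc^k = 2.9687
eta = 0.5436 = 54.3558%

54.3558%


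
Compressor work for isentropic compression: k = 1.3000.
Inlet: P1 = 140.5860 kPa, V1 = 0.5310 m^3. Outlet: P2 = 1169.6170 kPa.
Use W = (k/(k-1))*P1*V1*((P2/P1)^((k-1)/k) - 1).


(k-1)/k = 0.2308
(P2/P1)^exp = 1.6305
W = 4.3333 * 140.5860 * 0.5310 * (1.6305 - 1) = 203.9720 kJ

203.9720 kJ


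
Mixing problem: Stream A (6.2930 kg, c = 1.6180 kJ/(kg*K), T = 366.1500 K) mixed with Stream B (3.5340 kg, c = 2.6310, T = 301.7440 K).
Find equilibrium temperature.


num = 6533.7682
den = 19.4800
Tf = 335.4086 K

335.4086 K


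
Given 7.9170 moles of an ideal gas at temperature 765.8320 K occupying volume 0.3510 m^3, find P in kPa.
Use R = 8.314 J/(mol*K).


P = nRT/V = 7.9170 * 8.314 * 765.8320 / 0.3510
= 50408.5464 / 0.3510 = 143614.0924 Pa = 143.6141 kPa

143.6141 kPa


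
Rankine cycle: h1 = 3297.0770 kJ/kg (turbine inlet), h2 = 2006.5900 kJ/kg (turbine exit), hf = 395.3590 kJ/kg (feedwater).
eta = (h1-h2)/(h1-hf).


W = 1290.4870 kJ/kg
Q_in = 2901.7180 kJ/kg
eta = 0.4447 = 44.4732%

eta = 44.4732%


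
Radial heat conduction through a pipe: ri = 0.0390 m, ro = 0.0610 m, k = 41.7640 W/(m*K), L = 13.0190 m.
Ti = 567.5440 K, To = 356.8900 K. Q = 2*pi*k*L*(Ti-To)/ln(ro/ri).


dT = 210.6540 K
ln(ro/ri) = 0.4473
Q = 2*pi*41.7640*13.0190*210.6540 / 0.4473 = 1608861.0281 W

1608861.0281 W


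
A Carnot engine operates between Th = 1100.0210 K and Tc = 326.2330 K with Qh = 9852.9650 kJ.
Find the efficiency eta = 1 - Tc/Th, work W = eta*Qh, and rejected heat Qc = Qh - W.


eta = 1 - 326.2330/1100.0210 = 0.7034
W = 0.7034 * 9852.9650 = 6930.8732 kJ
Qc = 9852.9650 - 6930.8732 = 2922.0918 kJ

eta = 70.3430%, W = 6930.8732 kJ, Qc = 2922.0918 kJ


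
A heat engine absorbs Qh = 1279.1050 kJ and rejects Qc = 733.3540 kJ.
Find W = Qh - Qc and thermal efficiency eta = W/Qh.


W = 1279.1050 - 733.3540 = 545.7510 kJ
eta = 545.7510 / 1279.1050 = 0.4267 = 42.6666%

W = 545.7510 kJ, eta = 42.6666%


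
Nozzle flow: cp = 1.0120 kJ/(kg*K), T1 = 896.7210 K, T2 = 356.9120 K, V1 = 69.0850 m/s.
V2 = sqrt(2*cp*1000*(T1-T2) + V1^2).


dT = 539.8090 K
2*cp*1000*dT = 1092573.4160
V1^2 = 4772.7372
V2 = sqrt(1097346.1532) = 1047.5429 m/s

1047.5429 m/s


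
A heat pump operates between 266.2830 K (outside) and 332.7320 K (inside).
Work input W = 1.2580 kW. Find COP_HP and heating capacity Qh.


COP = 332.7320 / 66.4490 = 5.0073
Qh = 5.0073 * 1.2580 = 6.2992 kW

COP = 5.0073, Qh = 6.2992 kW


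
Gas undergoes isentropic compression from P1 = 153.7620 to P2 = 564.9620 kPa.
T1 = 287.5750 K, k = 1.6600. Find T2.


(k-1)/k = 0.3976
(P2/P1)^exp = 1.6777
T2 = 287.5750 * 1.6777 = 482.4556 K

482.4556 K


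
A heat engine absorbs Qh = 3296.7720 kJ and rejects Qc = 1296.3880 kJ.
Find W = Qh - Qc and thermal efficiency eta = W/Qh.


W = 3296.7720 - 1296.3880 = 2000.3840 kJ
eta = 2000.3840 / 3296.7720 = 0.6068 = 60.6771%

W = 2000.3840 kJ, eta = 60.6771%


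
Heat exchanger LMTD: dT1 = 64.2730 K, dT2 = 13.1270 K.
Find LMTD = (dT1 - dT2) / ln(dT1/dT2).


dT1/dT2 = 4.8962
ln(dT1/dT2) = 1.5885
LMTD = 51.1460 / 1.5885 = 32.1983 K

32.1983 K


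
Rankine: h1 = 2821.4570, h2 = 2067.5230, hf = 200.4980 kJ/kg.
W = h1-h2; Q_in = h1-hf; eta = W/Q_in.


W = 753.9340 kJ/kg
Q_in = 2620.9590 kJ/kg
eta = 0.2877 = 28.7656%

eta = 28.7656%


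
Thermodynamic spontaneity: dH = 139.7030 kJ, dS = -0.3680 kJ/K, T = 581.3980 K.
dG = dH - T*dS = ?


T*dS = 581.3980 * -0.3680 = -213.9545 kJ
dG = 139.7030 + 213.9545 = 353.6575 kJ (non-spontaneous)

dG = 353.6575 kJ, non-spontaneous


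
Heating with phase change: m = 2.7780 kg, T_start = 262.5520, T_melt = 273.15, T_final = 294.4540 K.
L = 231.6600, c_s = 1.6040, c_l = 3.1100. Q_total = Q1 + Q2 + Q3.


Q1 (sensible, solid) = 2.7780 * 1.6040 * 10.5980 = 47.2238 kJ
Q2 (latent) = 2.7780 * 231.6600 = 643.5515 kJ
Q3 (sensible, liquid) = 2.7780 * 3.1100 * 21.3040 = 184.0576 kJ
Q_total = 874.8328 kJ

874.8328 kJ


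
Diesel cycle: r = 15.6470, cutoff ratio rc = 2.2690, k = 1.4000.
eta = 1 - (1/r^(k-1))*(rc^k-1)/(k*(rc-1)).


r^(k-1) = 3.0045
rc^k = 3.1490
eta = 0.5974 = 59.7405%

59.7405%


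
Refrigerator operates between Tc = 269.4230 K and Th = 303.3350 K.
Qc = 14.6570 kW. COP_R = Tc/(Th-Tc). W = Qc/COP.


COP = 269.4230 / 33.9120 = 7.9448
W = 14.6570 / 7.9448 = 1.8449 kW

COP = 7.9448, W = 1.8449 kW


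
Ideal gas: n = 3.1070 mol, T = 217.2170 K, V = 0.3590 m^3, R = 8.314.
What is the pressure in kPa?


P = nRT/V = 3.1070 * 8.314 * 217.2170 / 0.3590
= 5611.0622 / 0.3590 = 15629.6998 Pa = 15.6297 kPa

15.6297 kPa


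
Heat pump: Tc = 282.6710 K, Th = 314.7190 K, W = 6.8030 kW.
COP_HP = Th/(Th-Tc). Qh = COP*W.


COP = 314.7190 / 32.0480 = 9.8202
Qh = 9.8202 * 6.8030 = 66.8071 kW

COP = 9.8202, Qh = 66.8071 kW


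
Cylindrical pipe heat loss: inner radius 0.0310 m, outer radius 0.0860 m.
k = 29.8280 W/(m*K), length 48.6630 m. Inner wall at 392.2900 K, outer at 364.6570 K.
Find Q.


dT = 27.6330 K
ln(ro/ri) = 1.0204
Q = 2*pi*29.8280*48.6630*27.6330 / 1.0204 = 246988.9106 W

246988.9106 W


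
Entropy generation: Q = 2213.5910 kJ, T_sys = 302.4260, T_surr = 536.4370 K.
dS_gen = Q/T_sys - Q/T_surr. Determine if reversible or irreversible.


dS_sys = 2213.5910/302.4260 = 7.3194 kJ/K
dS_surr = -2213.5910/536.4370 = -4.1265 kJ/K
dS_gen = 7.3194 - 4.1265 = 3.1930 kJ/K (irreversible)

dS_gen = 3.1930 kJ/K, irreversible


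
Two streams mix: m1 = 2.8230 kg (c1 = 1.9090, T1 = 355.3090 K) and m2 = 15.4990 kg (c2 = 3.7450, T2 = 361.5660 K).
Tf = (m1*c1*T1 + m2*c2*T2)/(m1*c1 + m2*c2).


num = 22901.4465
den = 63.4329
Tf = 361.0344 K

361.0344 K


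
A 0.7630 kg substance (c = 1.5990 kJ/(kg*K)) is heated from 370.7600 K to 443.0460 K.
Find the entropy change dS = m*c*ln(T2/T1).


T2/T1 = 1.1950
ln(T2/T1) = 0.1781
dS = 0.7630 * 1.5990 * 0.1781 = 0.2173 kJ/K

0.2173 kJ/K


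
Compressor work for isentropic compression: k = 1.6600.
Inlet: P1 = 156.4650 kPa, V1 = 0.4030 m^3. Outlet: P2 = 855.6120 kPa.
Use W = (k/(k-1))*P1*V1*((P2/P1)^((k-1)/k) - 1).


(k-1)/k = 0.3976
(P2/P1)^exp = 1.9650
W = 2.5152 * 156.4650 * 0.4030 * (1.9650 - 1) = 153.0455 kJ

153.0455 kJ


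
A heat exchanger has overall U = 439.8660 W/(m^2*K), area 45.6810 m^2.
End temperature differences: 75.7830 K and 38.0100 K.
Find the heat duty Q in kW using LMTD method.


LMTD = 54.7415 K
Q = 439.8660 * 45.6810 * 54.7415 = 1099949.7156 W = 1099.9497 kW

1099.9497 kW


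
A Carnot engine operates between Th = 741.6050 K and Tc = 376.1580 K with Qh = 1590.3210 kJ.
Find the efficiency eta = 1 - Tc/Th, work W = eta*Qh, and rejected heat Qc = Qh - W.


eta = 1 - 376.1580/741.6050 = 0.4928
W = 0.4928 * 1590.3210 = 783.6760 kJ
Qc = 1590.3210 - 783.6760 = 806.6450 kJ

eta = 49.2779%, W = 783.6760 kJ, Qc = 806.6450 kJ


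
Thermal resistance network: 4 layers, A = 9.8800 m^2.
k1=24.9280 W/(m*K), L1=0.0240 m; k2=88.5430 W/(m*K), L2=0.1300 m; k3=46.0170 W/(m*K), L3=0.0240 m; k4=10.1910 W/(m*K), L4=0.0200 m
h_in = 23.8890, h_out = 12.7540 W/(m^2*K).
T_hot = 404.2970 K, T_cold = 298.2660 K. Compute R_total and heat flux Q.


R_conv_in = 1/(23.8890*9.8800) = 0.0042
R_1 = 0.0240/(24.9280*9.8800) = 9.7447e-05
R_2 = 0.1300/(88.5430*9.8800) = 0.0001
R_3 = 0.0240/(46.0170*9.8800) = 5.2788e-05
R_4 = 0.0200/(10.1910*9.8800) = 0.0002
R_conv_out = 1/(12.7540*9.8800) = 0.0079
R_total = 0.0127 K/W
Q = 106.0310 / 0.0127 = 8368.4995 W

R_total = 0.0127 K/W, Q = 8368.4995 W


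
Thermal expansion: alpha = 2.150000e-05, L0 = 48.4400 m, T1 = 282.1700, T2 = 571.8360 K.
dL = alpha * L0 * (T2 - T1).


dT = 289.6660 K
dL = 2.150000e-05 * 48.4400 * 289.6660 = 0.301676 m
L_final = 48.741676 m

dL = 0.301676 m


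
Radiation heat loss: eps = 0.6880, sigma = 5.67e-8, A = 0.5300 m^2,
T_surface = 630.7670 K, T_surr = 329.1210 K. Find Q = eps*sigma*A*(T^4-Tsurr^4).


T^4 = 1.5830e+11
Tsurr^4 = 1.1733e+10
Q = 0.6880 * 5.67e-8 * 0.5300 * 1.4656e+11 = 3030.2401 W

3030.2401 W


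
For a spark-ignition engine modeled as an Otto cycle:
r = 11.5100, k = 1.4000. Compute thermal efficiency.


r^(k-1) = 2.6572
eta = 1 - 1/2.6572 = 0.6237 = 62.3669%

62.3669%


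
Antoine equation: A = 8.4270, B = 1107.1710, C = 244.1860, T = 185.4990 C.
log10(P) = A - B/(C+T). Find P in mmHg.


C+T = 429.6850
B/(C+T) = 2.5767
log10(P) = 8.4270 - 2.5767 = 5.8503
P = 10^5.8503 = 708428.6812 mmHg

708428.6812 mmHg


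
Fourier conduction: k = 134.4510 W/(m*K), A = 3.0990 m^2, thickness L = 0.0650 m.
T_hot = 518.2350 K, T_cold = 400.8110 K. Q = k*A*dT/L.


dT = 117.4240 K
Q = 134.4510 * 3.0990 * 117.4240 / 0.0650 = 752712.4972 W

752712.4972 W


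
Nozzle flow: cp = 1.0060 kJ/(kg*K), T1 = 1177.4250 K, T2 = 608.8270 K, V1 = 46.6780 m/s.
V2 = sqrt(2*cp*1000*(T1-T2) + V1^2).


dT = 568.5980 K
2*cp*1000*dT = 1144019.1760
V1^2 = 2178.8357
V2 = sqrt(1146198.0117) = 1070.6064 m/s

1070.6064 m/s


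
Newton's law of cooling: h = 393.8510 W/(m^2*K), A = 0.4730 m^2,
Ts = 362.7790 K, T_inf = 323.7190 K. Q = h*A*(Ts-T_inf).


dT = 39.0600 K
Q = 393.8510 * 0.4730 * 39.0600 = 7276.5469 W

7276.5469 W


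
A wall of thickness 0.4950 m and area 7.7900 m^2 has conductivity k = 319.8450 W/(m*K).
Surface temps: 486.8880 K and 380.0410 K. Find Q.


dT = 106.8470 K
Q = 319.8450 * 7.7900 * 106.8470 / 0.4950 = 537816.5438 W

537816.5438 W


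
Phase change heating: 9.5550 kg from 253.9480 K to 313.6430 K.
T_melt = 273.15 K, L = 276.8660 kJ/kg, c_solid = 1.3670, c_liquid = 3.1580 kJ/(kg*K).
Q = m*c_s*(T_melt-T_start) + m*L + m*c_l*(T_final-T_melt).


Q1 (sensible, solid) = 9.5550 * 1.3670 * 19.2020 = 250.8105 kJ
Q2 (latent) = 9.5550 * 276.8660 = 2645.4546 kJ
Q3 (sensible, liquid) = 9.5550 * 3.1580 * 40.4930 = 1221.8637 kJ
Q_total = 4118.1288 kJ

4118.1288 kJ


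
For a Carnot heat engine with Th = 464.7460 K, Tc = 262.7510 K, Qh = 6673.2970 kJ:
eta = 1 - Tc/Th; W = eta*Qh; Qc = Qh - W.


eta = 1 - 262.7510/464.7460 = 0.4346
W = 0.4346 * 6673.2970 = 2900.4502 kJ
Qc = 6673.2970 - 2900.4502 = 3772.8468 kJ

eta = 43.4635%, W = 2900.4502 kJ, Qc = 3772.8468 kJ


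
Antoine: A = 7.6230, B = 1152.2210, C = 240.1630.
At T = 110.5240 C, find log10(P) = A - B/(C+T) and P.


C+T = 350.6870
B/(C+T) = 3.2856
log10(P) = 7.6230 - 3.2856 = 4.3374
P = 10^4.3374 = 21746.4908 mmHg

21746.4908 mmHg


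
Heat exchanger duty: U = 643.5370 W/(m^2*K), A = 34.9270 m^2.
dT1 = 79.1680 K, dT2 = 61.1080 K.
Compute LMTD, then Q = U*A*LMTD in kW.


LMTD = 69.7487 K
Q = 643.5370 * 34.9270 * 69.7487 = 1567729.7863 W = 1567.7298 kW

1567.7298 kW


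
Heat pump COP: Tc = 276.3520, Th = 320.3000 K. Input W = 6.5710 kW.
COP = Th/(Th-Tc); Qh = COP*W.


COP = 320.3000 / 43.9480 = 7.2882
Qh = 7.2882 * 6.5710 = 47.8905 kW

COP = 7.2882, Qh = 47.8905 kW


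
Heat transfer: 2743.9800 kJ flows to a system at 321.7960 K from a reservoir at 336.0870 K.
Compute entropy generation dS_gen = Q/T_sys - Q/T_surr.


dS_sys = 2743.9800/321.7960 = 8.5271 kJ/K
dS_surr = -2743.9800/336.0870 = -8.1645 kJ/K
dS_gen = 8.5271 - 8.1645 = 0.3626 kJ/K (irreversible)

dS_gen = 0.3626 kJ/K, irreversible


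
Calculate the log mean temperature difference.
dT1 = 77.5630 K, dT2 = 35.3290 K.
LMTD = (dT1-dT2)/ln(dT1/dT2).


dT1/dT2 = 2.1954
ln(dT1/dT2) = 0.7864
LMTD = 42.2340 / 0.7864 = 53.7064 K

53.7064 K


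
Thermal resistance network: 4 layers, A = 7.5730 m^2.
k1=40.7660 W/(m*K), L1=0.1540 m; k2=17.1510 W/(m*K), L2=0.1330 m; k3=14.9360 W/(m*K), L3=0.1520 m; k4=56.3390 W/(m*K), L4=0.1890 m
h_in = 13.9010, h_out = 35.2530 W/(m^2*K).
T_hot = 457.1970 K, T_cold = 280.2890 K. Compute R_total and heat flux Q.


R_conv_in = 1/(13.9010*7.5730) = 0.0095
R_1 = 0.1540/(40.7660*7.5730) = 0.0005
R_2 = 0.1330/(17.1510*7.5730) = 0.0010
R_3 = 0.1520/(14.9360*7.5730) = 0.0013
R_4 = 0.1890/(56.3390*7.5730) = 0.0004
R_conv_out = 1/(35.2530*7.5730) = 0.0037
R_total = 0.0166 K/W
Q = 176.9080 / 0.0166 = 10686.3844 W

R_total = 0.0166 K/W, Q = 10686.3844 W


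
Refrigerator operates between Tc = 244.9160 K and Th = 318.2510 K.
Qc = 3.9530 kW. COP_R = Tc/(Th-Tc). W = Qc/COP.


COP = 244.9160 / 73.3350 = 3.3397
W = 3.9530 / 3.3397 = 1.1836 kW

COP = 3.3397, W = 1.1836 kW
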